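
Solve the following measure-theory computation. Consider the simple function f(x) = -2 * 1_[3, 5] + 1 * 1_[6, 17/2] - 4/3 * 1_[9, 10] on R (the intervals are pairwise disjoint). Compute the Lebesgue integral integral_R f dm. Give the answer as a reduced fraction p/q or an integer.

For a simple function f = sum_i c_i * 1_{A_i} with disjoint A_i,
  integral f dm = sum_i c_i * m(A_i).
Lengths of the A_i:
  m(A_1) = 5 - 3 = 2.
  m(A_2) = 17/2 - 6 = 5/2.
  m(A_3) = 10 - 9 = 1.
Contributions c_i * m(A_i):
  (-2) * (2) = -4.
  (1) * (5/2) = 5/2.
  (-4/3) * (1) = -4/3.
Total: -4 + 5/2 - 4/3 = -17/6.

-17/6


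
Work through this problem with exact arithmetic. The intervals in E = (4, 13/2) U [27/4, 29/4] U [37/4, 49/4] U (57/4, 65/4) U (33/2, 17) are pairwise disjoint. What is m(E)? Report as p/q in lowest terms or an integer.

For pairwise disjoint intervals, m(union_i I_i) = sum_i m(I_i),
and m is invariant under swapping open/closed endpoints (single points have measure 0).
So m(E) = sum_i (b_i - a_i).
  I_1 has length 13/2 - 4 = 5/2.
  I_2 has length 29/4 - 27/4 = 1/2.
  I_3 has length 49/4 - 37/4 = 3.
  I_4 has length 65/4 - 57/4 = 2.
  I_5 has length 17 - 33/2 = 1/2.
Summing:
  m(E) = 5/2 + 1/2 + 3 + 2 + 1/2 = 17/2.

17/2


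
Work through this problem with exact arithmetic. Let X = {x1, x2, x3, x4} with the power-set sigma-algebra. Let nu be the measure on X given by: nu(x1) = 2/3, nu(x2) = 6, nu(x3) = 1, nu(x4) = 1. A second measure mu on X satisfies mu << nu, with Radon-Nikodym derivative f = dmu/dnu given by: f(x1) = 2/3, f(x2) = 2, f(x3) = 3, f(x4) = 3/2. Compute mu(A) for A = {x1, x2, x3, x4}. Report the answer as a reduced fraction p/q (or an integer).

By the defining property of the Radon-Nikodym derivative, for every measurable set A,
  mu(A) = integral_A f dnu.
Since nu is a discrete measure concentrated on the atoms of X, the integral over A reduces to the sum
  mu(A) = sum_{x in A} f(x) * nu({x}).
Computing each term:
  x1: f(x1) * nu(x1) = 2/3 * 2/3 = 4/9.
  x2: f(x2) * nu(x2) = 2 * 6 = 12.
  x3: f(x3) * nu(x3) = 3 * 1 = 3.
  x4: f(x4) * nu(x4) = 3/2 * 1 = 3/2.
Summing: mu(A) = 4/9 + 12 + 3 + 3/2 = 305/18.

305/18


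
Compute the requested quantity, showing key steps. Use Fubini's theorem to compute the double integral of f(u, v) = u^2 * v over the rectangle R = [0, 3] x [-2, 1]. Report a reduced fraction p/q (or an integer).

f(u, v) is a tensor product of a function of u and a function of v, and both factors are bounded continuous (hence Lebesgue integrable) on the rectangle, so Fubini's theorem applies:
  integral_R f d(m x m) = (integral_a1^b1 u^2 du) * (integral_a2^b2 v dv).
Inner integral in u: integral_{0}^{3} u^2 du = (3^3 - 0^3)/3
  = 9.
Inner integral in v: integral_{-2}^{1} v dv = (1^2 - (-2)^2)/2
  = -3/2.
Product: (9) * (-3/2) = -27/2.

-27/2


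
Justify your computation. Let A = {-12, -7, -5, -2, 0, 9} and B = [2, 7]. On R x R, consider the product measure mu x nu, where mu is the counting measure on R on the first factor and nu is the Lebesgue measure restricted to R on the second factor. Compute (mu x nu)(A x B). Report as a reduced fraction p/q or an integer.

For a measurable rectangle A x B, the product measure satisfies
  (mu x nu)(A x B) = mu(A) * nu(B).
  mu(A) = 6.
  nu(B) = 5.
  (mu x nu)(A x B) = 6 * 5 = 30.

30


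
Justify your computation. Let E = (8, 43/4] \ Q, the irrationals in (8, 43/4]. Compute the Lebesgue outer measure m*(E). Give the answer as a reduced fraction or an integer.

The interval I = (8, 43/4] has m(I) = 43/4 - 8 = 11/4 (endpoints are measure-zero, so open/closed/half-open agree). Write I = (I cap Q) u (I \ Q). The rationals in I are countable, so m*(I cap Q) = 0 (cover each rational by intervals whose total length is arbitrarily small). By countable subadditivity m*(I) <= m*(I cap Q) + m*(I \ Q), hence m*(I \ Q) >= m(I) = 11/4. The reverse inequality m*(I \ Q) <= m*(I) = 11/4 is trivial since (I \ Q) is a subset of I. Therefore m*(I \ Q) = 11/4.

11/4


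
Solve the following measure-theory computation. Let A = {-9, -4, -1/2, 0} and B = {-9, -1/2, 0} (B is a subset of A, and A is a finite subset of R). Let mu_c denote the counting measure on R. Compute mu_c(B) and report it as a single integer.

Counting measure assigns mu_c(E) = |E| (number of elements) when E is finite.
B has 3 element(s), so mu_c(B) = 3.

3


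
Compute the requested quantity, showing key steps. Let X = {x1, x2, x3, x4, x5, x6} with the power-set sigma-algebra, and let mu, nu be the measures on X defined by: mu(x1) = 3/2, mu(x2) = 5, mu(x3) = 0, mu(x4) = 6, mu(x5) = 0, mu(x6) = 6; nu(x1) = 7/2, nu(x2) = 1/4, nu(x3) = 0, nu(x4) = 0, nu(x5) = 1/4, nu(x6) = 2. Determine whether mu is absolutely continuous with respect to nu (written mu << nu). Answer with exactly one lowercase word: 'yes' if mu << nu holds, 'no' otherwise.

mu << nu means: every nu-null measurable set is also mu-null; equivalently, for every atom x, if nu({x}) = 0 then mu({x}) = 0.
Checking each atom:
  x1: nu = 7/2 > 0 -> no constraint.
  x2: nu = 1/4 > 0 -> no constraint.
  x3: nu = 0, mu = 0 -> consistent with mu << nu.
  x4: nu = 0, mu = 6 > 0 -> violates mu << nu.
  x5: nu = 1/4 > 0 -> no constraint.
  x6: nu = 2 > 0 -> no constraint.
The atom(s) x4 violate the condition (nu = 0 but mu > 0). Therefore mu is NOT absolutely continuous w.r.t. nu.

no


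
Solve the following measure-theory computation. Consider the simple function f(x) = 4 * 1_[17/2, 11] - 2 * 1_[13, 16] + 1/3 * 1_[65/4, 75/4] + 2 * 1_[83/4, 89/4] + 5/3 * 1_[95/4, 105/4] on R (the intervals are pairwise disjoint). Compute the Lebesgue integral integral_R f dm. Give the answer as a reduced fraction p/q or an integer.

For a simple function f = sum_i c_i * 1_{A_i} with disjoint A_i,
  integral f dm = sum_i c_i * m(A_i).
Lengths of the A_i:
  m(A_1) = 11 - 17/2 = 5/2.
  m(A_2) = 16 - 13 = 3.
  m(A_3) = 75/4 - 65/4 = 5/2.
  m(A_4) = 89/4 - 83/4 = 3/2.
  m(A_5) = 105/4 - 95/4 = 5/2.
Contributions c_i * m(A_i):
  (4) * (5/2) = 10.
  (-2) * (3) = -6.
  (1/3) * (5/2) = 5/6.
  (2) * (3/2) = 3.
  (5/3) * (5/2) = 25/6.
Total: 10 - 6 + 5/6 + 3 + 25/6 = 12.

12


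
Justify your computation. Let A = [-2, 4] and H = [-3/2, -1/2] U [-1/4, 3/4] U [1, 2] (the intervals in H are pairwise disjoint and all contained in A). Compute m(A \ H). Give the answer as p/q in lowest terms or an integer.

The ambient interval has length m(A) = 4 - (-2) = 6.
Since the holes are disjoint and sit inside A, by finite additivity
  m(H) = sum_i (b_i - a_i), and m(A \ H) = m(A) - m(H).
Computing the hole measures:
  m(H_1) = -1/2 - (-3/2) = 1.
  m(H_2) = 3/4 - (-1/4) = 1.
  m(H_3) = 2 - 1 = 1.
Summed: m(H) = 1 + 1 + 1 = 3.
So m(A \ H) = 6 - 3 = 3.

3


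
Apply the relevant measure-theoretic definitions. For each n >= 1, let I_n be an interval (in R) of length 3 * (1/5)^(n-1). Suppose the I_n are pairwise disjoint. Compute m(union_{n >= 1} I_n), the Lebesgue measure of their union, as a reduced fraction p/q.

By countable additivity of the Lebesgue measure on pairwise disjoint measurable sets,
  m(union_{n >= 1} I_n) = sum_{n >= 1} m(I_n) = sum_{n >= 1} a * r^(n-1),
  with a = 3 and r = 1/5.
Since 0 < r = 1/5 < 1, the geometric series converges:
  sum_{n >= 1} a * r^(n-1) = a / (1 - r).
  = 3 / (1 - 1/5)
  = 3 / (4/5)
  = 15/4.

15/4


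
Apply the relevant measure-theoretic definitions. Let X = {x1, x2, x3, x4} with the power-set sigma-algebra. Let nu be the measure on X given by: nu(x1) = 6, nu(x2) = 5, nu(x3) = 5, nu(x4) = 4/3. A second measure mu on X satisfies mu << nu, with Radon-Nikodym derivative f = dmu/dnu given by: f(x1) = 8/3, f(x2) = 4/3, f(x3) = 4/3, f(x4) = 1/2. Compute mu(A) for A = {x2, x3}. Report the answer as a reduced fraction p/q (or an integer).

By the defining property of the Radon-Nikodym derivative, for every measurable set A,
  mu(A) = integral_A f dnu.
Since nu is a discrete measure concentrated on the atoms of X, the integral over A reduces to the sum
  mu(A) = sum_{x in A} f(x) * nu({x}).
Computing each term:
  x2: f(x2) * nu(x2) = 4/3 * 5 = 20/3.
  x3: f(x3) * nu(x3) = 4/3 * 5 = 20/3.
Summing: mu(A) = 20/3 + 20/3 = 40/3.

40/3


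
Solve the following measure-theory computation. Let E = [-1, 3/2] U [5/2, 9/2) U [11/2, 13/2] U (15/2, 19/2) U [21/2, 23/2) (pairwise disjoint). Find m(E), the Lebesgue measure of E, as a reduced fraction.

For pairwise disjoint intervals, m(union_i I_i) = sum_i m(I_i),
and m is invariant under swapping open/closed endpoints (single points have measure 0).
So m(E) = sum_i (b_i - a_i).
  I_1 has length 3/2 - (-1) = 5/2.
  I_2 has length 9/2 - 5/2 = 2.
  I_3 has length 13/2 - 11/2 = 1.
  I_4 has length 19/2 - 15/2 = 2.
  I_5 has length 23/2 - 21/2 = 1.
Summing:
  m(E) = 5/2 + 2 + 1 + 2 + 1 = 17/2.

17/2


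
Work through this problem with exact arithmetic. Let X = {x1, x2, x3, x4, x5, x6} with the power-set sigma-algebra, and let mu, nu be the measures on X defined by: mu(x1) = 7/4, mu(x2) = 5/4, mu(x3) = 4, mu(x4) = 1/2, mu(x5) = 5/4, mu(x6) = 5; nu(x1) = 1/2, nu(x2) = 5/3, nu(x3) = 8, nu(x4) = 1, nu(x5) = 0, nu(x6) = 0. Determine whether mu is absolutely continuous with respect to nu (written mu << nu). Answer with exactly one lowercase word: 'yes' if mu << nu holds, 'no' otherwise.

mu << nu means: every nu-null measurable set is also mu-null; equivalently, for every atom x, if nu({x}) = 0 then mu({x}) = 0.
Checking each atom:
  x1: nu = 1/2 > 0 -> no constraint.
  x2: nu = 5/3 > 0 -> no constraint.
  x3: nu = 8 > 0 -> no constraint.
  x4: nu = 1 > 0 -> no constraint.
  x5: nu = 0, mu = 5/4 > 0 -> violates mu << nu.
  x6: nu = 0, mu = 5 > 0 -> violates mu << nu.
The atom(s) x5, x6 violate the condition (nu = 0 but mu > 0). Therefore mu is NOT absolutely continuous w.r.t. nu.

no


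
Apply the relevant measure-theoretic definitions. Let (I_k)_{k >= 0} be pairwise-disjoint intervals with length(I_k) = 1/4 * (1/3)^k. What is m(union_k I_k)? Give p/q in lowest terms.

By countable additivity of the Lebesgue measure on pairwise disjoint measurable sets,
  m(union_{k >= 0} I_k) = sum_{k >= 0} m(I_k) = sum_{k >= 0} a * r^k,
  with a = 1/4 and r = 1/3.
Since 0 < r = 1/3 < 1, the geometric series converges:
  sum_{k >= 0} a * r^k = a / (1 - r).
  = 1/4 / (1 - 1/3)
  = 1/4 / (2/3)
  = 3/8.

3/8


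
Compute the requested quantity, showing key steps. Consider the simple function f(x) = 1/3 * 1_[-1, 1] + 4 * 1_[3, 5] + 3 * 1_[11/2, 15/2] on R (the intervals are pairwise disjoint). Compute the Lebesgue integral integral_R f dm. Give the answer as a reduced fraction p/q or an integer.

For a simple function f = sum_i c_i * 1_{A_i} with disjoint A_i,
  integral f dm = sum_i c_i * m(A_i).
Lengths of the A_i:
  m(A_1) = 1 - (-1) = 2.
  m(A_2) = 5 - 3 = 2.
  m(A_3) = 15/2 - 11/2 = 2.
Contributions c_i * m(A_i):
  (1/3) * (2) = 2/3.
  (4) * (2) = 8.
  (3) * (2) = 6.
Total: 2/3 + 8 + 6 = 44/3.

44/3


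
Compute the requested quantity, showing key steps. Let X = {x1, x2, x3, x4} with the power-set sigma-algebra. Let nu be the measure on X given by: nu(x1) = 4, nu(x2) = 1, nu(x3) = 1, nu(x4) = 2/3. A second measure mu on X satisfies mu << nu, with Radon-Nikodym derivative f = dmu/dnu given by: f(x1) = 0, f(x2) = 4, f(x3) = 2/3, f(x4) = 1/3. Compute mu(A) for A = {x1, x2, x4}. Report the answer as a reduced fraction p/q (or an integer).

By the defining property of the Radon-Nikodym derivative, for every measurable set A,
  mu(A) = integral_A f dnu.
Since nu is a discrete measure concentrated on the atoms of X, the integral over A reduces to the sum
  mu(A) = sum_{x in A} f(x) * nu({x}).
Computing each term:
  x1: f(x1) * nu(x1) = 0 * 4 = 0.
  x2: f(x2) * nu(x2) = 4 * 1 = 4.
  x4: f(x4) * nu(x4) = 1/3 * 2/3 = 2/9.
Summing: mu(A) = 0 + 4 + 2/9 = 38/9.

38/9


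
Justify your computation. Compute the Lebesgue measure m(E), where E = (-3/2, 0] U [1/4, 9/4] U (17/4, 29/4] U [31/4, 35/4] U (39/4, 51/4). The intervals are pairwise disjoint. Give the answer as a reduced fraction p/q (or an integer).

For pairwise disjoint intervals, m(union_i I_i) = sum_i m(I_i),
and m is invariant under swapping open/closed endpoints (single points have measure 0).
So m(E) = sum_i (b_i - a_i).
  I_1 has length 0 - (-3/2) = 3/2.
  I_2 has length 9/4 - 1/4 = 2.
  I_3 has length 29/4 - 17/4 = 3.
  I_4 has length 35/4 - 31/4 = 1.
  I_5 has length 51/4 - 39/4 = 3.
Summing:
  m(E) = 3/2 + 2 + 3 + 1 + 3 = 21/2.

21/2


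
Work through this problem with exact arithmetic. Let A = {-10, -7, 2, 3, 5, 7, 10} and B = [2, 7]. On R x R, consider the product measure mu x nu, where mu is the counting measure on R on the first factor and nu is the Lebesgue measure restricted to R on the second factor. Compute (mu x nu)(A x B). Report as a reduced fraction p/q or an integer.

For a measurable rectangle A x B, the product measure satisfies
  (mu x nu)(A x B) = mu(A) * nu(B).
  mu(A) = 7.
  nu(B) = 5.
  (mu x nu)(A x B) = 7 * 5 = 35.

35


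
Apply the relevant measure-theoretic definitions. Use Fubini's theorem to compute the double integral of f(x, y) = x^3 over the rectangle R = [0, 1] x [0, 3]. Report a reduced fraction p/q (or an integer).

f(x, y) is a tensor product of a function of x and a function of y, and both factors are bounded continuous (hence Lebesgue integrable) on the rectangle, so Fubini's theorem applies:
  integral_R f d(m x m) = (integral_a1^b1 x^3 dx) * (integral_a2^b2 1 dy).
Inner integral in x: integral_{0}^{1} x^3 dx = (1^4 - 0^4)/4
  = 1/4.
Inner integral in y: integral_{0}^{3} 1 dy = (3^1 - 0^1)/1
  = 3.
Product: (1/4) * (3) = 3/4.

3/4


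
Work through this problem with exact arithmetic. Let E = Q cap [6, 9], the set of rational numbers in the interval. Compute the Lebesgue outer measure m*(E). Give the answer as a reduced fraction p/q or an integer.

Q cap [6, 9] is countable; list its elements as q_1, q_2, ... . Fix eps > 0 and cover the k-th point by an interval of length eps * 2^(-k). The cover has total length eps * sum_{k>=1} 2^(-k) = eps, so by definition of outer measure m*(Q cap [6, 9]) <= eps. Since eps was arbitrary and m* >= 0, the outer measure is 0.

0


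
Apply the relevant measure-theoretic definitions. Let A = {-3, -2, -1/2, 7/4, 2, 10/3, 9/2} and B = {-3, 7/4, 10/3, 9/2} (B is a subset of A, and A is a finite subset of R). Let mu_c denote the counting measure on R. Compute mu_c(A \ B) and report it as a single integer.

Counting measure assigns mu_c(E) = |E| (number of elements) when E is finite. For B subset A, A \ B is the set of elements of A not in B, so |A \ B| = |A| - |B|.
|A| = 7, |B| = 4, so mu_c(A \ B) = 7 - 4 = 3.

3


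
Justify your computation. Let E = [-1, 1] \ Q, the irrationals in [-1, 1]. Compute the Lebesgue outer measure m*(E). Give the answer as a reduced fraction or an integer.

The interval I = [-1, 1] has m(I) = 1 - (-1) = 2 (endpoints are measure-zero, so open/closed/half-open agree). Write I = (I cap Q) u (I \ Q). The rationals in I are countable, so m*(I cap Q) = 0 (cover each rational by intervals whose total length is arbitrarily small). By countable subadditivity m*(I) <= m*(I cap Q) + m*(I \ Q), hence m*(I \ Q) >= m(I) = 2. The reverse inequality m*(I \ Q) <= m*(I) = 2 is trivial since (I \ Q) is a subset of I. Therefore m*(I \ Q) = 2.

2


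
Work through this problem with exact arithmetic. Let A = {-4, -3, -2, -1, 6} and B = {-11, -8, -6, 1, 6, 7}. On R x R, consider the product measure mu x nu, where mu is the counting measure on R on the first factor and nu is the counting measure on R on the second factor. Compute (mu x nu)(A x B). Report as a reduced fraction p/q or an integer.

For a measurable rectangle A x B, the product measure satisfies
  (mu x nu)(A x B) = mu(A) * nu(B).
  mu(A) = 5.
  nu(B) = 6.
  (mu x nu)(A x B) = 5 * 6 = 30.

30


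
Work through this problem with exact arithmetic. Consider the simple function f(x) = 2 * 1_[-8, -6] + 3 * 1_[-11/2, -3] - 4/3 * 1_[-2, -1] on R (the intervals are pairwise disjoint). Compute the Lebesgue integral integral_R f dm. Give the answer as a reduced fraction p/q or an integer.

For a simple function f = sum_i c_i * 1_{A_i} with disjoint A_i,
  integral f dm = sum_i c_i * m(A_i).
Lengths of the A_i:
  m(A_1) = -6 - (-8) = 2.
  m(A_2) = -3 - (-11/2) = 5/2.
  m(A_3) = -1 - (-2) = 1.
Contributions c_i * m(A_i):
  (2) * (2) = 4.
  (3) * (5/2) = 15/2.
  (-4/3) * (1) = -4/3.
Total: 4 + 15/2 - 4/3 = 61/6.

61/6


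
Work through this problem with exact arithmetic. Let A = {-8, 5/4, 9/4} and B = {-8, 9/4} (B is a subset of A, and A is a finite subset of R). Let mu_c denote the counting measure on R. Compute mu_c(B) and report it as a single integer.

Counting measure assigns mu_c(E) = |E| (number of elements) when E is finite.
B has 2 element(s), so mu_c(B) = 2.

2


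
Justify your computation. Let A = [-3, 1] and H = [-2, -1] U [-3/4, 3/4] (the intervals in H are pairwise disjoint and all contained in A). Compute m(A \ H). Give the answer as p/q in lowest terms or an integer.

The ambient interval has length m(A) = 1 - (-3) = 4.
Since the holes are disjoint and sit inside A, by finite additivity
  m(H) = sum_i (b_i - a_i), and m(A \ H) = m(A) - m(H).
Computing the hole measures:
  m(H_1) = -1 - (-2) = 1.
  m(H_2) = 3/4 - (-3/4) = 3/2.
Summed: m(H) = 1 + 3/2 = 5/2.
So m(A \ H) = 4 - 5/2 = 3/2.

3/2


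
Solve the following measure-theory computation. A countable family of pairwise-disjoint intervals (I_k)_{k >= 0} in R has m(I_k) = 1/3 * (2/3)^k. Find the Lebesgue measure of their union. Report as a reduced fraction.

By countable additivity of the Lebesgue measure on pairwise disjoint measurable sets,
  m(union_{k >= 0} I_k) = sum_{k >= 0} m(I_k) = sum_{k >= 0} a * r^k,
  with a = 1/3 and r = 2/3.
Since 0 < r = 2/3 < 1, the geometric series converges:
  sum_{k >= 0} a * r^k = a / (1 - r).
  = 1/3 / (1 - 2/3)
  = 1/3 / (1/3)
  = 1.

1


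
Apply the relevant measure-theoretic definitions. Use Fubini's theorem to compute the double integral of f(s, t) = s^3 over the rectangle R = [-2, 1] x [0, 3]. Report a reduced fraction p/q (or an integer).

f(s, t) is a tensor product of a function of s and a function of t, and both factors are bounded continuous (hence Lebesgue integrable) on the rectangle, so Fubini's theorem applies:
  integral_R f d(m x m) = (integral_a1^b1 s^3 ds) * (integral_a2^b2 1 dt).
Inner integral in s: integral_{-2}^{1} s^3 ds = (1^4 - (-2)^4)/4
  = -15/4.
Inner integral in t: integral_{0}^{3} 1 dt = (3^1 - 0^1)/1
  = 3.
Product: (-15/4) * (3) = -45/4.

-45/4


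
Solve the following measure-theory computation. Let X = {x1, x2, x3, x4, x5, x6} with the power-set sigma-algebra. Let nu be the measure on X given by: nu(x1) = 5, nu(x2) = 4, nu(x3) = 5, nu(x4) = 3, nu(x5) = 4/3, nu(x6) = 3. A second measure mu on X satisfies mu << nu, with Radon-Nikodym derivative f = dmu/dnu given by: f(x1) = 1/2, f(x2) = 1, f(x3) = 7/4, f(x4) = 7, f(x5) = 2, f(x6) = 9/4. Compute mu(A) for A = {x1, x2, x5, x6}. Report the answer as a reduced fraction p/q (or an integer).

By the defining property of the Radon-Nikodym derivative, for every measurable set A,
  mu(A) = integral_A f dnu.
Since nu is a discrete measure concentrated on the atoms of X, the integral over A reduces to the sum
  mu(A) = sum_{x in A} f(x) * nu({x}).
Computing each term:
  x1: f(x1) * nu(x1) = 1/2 * 5 = 5/2.
  x2: f(x2) * nu(x2) = 1 * 4 = 4.
  x5: f(x5) * nu(x5) = 2 * 4/3 = 8/3.
  x6: f(x6) * nu(x6) = 9/4 * 3 = 27/4.
Summing: mu(A) = 5/2 + 4 + 8/3 + 27/4 = 191/12.

191/12


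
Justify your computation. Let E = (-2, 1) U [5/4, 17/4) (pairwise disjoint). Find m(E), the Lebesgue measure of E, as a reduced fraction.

For pairwise disjoint intervals, m(union_i I_i) = sum_i m(I_i),
and m is invariant under swapping open/closed endpoints (single points have measure 0).
So m(E) = sum_i (b_i - a_i).
  I_1 has length 1 - (-2) = 3.
  I_2 has length 17/4 - 5/4 = 3.
Summing:
  m(E) = 3 + 3 = 6.

6


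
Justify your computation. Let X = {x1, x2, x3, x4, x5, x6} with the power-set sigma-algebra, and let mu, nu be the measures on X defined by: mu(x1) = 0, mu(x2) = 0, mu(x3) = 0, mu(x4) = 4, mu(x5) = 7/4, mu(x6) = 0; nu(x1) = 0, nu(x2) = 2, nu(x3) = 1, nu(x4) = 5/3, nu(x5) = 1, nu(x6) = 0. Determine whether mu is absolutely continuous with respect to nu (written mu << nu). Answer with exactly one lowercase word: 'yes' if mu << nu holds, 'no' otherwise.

mu << nu means: every nu-null measurable set is also mu-null; equivalently, for every atom x, if nu({x}) = 0 then mu({x}) = 0.
Checking each atom:
  x1: nu = 0, mu = 0 -> consistent with mu << nu.
  x2: nu = 2 > 0 -> no constraint.
  x3: nu = 1 > 0 -> no constraint.
  x4: nu = 5/3 > 0 -> no constraint.
  x5: nu = 1 > 0 -> no constraint.
  x6: nu = 0, mu = 0 -> consistent with mu << nu.
No atom violates the condition. Therefore mu << nu.

yes


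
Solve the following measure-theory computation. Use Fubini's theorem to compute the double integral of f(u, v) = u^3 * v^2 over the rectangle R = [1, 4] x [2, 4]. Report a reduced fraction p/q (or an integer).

f(u, v) is a tensor product of a function of u and a function of v, and both factors are bounded continuous (hence Lebesgue integrable) on the rectangle, so Fubini's theorem applies:
  integral_R f d(m x m) = (integral_a1^b1 u^3 du) * (integral_a2^b2 v^2 dv).
Inner integral in u: integral_{1}^{4} u^3 du = (4^4 - 1^4)/4
  = 255/4.
Inner integral in v: integral_{2}^{4} v^2 dv = (4^3 - 2^3)/3
  = 56/3.
Product: (255/4) * (56/3) = 1190.

1190


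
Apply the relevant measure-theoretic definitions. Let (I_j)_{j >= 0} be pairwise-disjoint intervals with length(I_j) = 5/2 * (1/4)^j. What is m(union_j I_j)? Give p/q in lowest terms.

By countable additivity of the Lebesgue measure on pairwise disjoint measurable sets,
  m(union_{j >= 0} I_j) = sum_{j >= 0} m(I_j) = sum_{j >= 0} a * r^j,
  with a = 5/2 and r = 1/4.
Since 0 < r = 1/4 < 1, the geometric series converges:
  sum_{j >= 0} a * r^j = a / (1 - r).
  = 5/2 / (1 - 1/4)
  = 5/2 / (3/4)
  = 10/3.

10/3


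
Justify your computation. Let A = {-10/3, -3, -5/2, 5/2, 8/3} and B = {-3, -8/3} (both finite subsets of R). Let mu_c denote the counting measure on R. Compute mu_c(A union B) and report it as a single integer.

Counting measure on a finite set equals cardinality. By inclusion-exclusion, |A union B| = |A| + |B| - |A cap B|.
|A| = 5, |B| = 2, |A cap B| = 1.
So mu_c(A union B) = 5 + 2 - 1 = 6.

6


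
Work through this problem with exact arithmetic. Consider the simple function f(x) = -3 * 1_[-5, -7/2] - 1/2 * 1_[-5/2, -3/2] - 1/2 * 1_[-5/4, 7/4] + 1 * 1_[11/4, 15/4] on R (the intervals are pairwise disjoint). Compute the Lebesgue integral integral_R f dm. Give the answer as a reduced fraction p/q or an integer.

For a simple function f = sum_i c_i * 1_{A_i} with disjoint A_i,
  integral f dm = sum_i c_i * m(A_i).
Lengths of the A_i:
  m(A_1) = -7/2 - (-5) = 3/2.
  m(A_2) = -3/2 - (-5/2) = 1.
  m(A_3) = 7/4 - (-5/4) = 3.
  m(A_4) = 15/4 - 11/4 = 1.
Contributions c_i * m(A_i):
  (-3) * (3/2) = -9/2.
  (-1/2) * (1) = -1/2.
  (-1/2) * (3) = -3/2.
  (1) * (1) = 1.
Total: -9/2 - 1/2 - 3/2 + 1 = -11/2.

-11/2


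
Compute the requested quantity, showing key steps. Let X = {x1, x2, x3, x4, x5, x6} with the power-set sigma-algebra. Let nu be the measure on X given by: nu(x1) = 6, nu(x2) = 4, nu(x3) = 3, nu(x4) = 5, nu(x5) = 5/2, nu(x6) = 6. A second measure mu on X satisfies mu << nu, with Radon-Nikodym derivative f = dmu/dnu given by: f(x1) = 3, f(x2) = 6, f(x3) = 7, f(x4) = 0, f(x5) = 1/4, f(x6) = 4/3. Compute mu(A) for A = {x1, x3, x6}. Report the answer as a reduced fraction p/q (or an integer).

By the defining property of the Radon-Nikodym derivative, for every measurable set A,
  mu(A) = integral_A f dnu.
Since nu is a discrete measure concentrated on the atoms of X, the integral over A reduces to the sum
  mu(A) = sum_{x in A} f(x) * nu({x}).
Computing each term:
  x1: f(x1) * nu(x1) = 3 * 6 = 18.
  x3: f(x3) * nu(x3) = 7 * 3 = 21.
  x6: f(x6) * nu(x6) = 4/3 * 6 = 8.
Summing: mu(A) = 18 + 21 + 8 = 47.

47


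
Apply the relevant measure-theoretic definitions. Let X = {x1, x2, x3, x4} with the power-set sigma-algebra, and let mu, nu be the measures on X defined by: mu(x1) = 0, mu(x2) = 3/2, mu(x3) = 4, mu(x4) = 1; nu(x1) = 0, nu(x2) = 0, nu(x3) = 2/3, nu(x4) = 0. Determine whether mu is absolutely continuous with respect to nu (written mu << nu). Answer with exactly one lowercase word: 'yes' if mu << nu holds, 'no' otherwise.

mu << nu means: every nu-null measurable set is also mu-null; equivalently, for every atom x, if nu({x}) = 0 then mu({x}) = 0.
Checking each atom:
  x1: nu = 0, mu = 0 -> consistent with mu << nu.
  x2: nu = 0, mu = 3/2 > 0 -> violates mu << nu.
  x3: nu = 2/3 > 0 -> no constraint.
  x4: nu = 0, mu = 1 > 0 -> violates mu << nu.
The atom(s) x2, x4 violate the condition (nu = 0 but mu > 0). Therefore mu is NOT absolutely continuous w.r.t. nu.

no


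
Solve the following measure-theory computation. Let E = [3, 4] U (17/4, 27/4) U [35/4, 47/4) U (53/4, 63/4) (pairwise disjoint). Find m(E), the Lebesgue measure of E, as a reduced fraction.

For pairwise disjoint intervals, m(union_i I_i) = sum_i m(I_i),
and m is invariant under swapping open/closed endpoints (single points have measure 0).
So m(E) = sum_i (b_i - a_i).
  I_1 has length 4 - 3 = 1.
  I_2 has length 27/4 - 17/4 = 5/2.
  I_3 has length 47/4 - 35/4 = 3.
  I_4 has length 63/4 - 53/4 = 5/2.
Summing:
  m(E) = 1 + 5/2 + 3 + 5/2 = 9.

9


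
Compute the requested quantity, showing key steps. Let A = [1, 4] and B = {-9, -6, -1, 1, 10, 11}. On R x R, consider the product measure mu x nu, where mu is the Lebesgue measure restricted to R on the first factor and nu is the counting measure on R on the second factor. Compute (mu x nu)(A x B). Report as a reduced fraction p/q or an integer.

For a measurable rectangle A x B, the product measure satisfies
  (mu x nu)(A x B) = mu(A) * nu(B).
  mu(A) = 3.
  nu(B) = 6.
  (mu x nu)(A x B) = 3 * 6 = 18.

18


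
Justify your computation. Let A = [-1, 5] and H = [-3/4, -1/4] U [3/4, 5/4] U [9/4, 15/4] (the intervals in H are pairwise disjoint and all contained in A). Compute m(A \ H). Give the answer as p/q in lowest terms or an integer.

The ambient interval has length m(A) = 5 - (-1) = 6.
Since the holes are disjoint and sit inside A, by finite additivity
  m(H) = sum_i (b_i - a_i), and m(A \ H) = m(A) - m(H).
Computing the hole measures:
  m(H_1) = -1/4 - (-3/4) = 1/2.
  m(H_2) = 5/4 - 3/4 = 1/2.
  m(H_3) = 15/4 - 9/4 = 3/2.
Summed: m(H) = 1/2 + 1/2 + 3/2 = 5/2.
So m(A \ H) = 6 - 5/2 = 7/2.

7/2


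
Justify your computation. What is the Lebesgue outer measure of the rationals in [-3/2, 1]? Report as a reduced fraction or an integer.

E = Q cap [-3/2, 1] is a subset of Q, which is countable. Enumerate Q = {q_1, q_2, ...}; for any eps > 0, cover q_k by the open interval (q_k - eps/2^(k+1), q_k + eps/2^(k+1)), of length eps/2^k. The total cover length is sum_{k>=1} eps/2^k = eps. Hence m*(E) <= m*(Q) <= eps for every eps > 0, and since outer measure is non-negative, m*(E) = 0.

0


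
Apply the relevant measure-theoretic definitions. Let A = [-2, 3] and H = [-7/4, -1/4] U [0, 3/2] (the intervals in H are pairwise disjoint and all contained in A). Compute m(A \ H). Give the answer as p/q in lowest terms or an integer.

The ambient interval has length m(A) = 3 - (-2) = 5.
Since the holes are disjoint and sit inside A, by finite additivity
  m(H) = sum_i (b_i - a_i), and m(A \ H) = m(A) - m(H).
Computing the hole measures:
  m(H_1) = -1/4 - (-7/4) = 3/2.
  m(H_2) = 3/2 - 0 = 3/2.
Summed: m(H) = 3/2 + 3/2 = 3.
So m(A \ H) = 5 - 3 = 2.

2


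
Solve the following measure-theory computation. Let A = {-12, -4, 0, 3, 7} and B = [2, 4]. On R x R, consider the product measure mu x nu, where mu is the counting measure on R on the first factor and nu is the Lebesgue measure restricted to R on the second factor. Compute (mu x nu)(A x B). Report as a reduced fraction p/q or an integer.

For a measurable rectangle A x B, the product measure satisfies
  (mu x nu)(A x B) = mu(A) * nu(B).
  mu(A) = 5.
  nu(B) = 2.
  (mu x nu)(A x B) = 5 * 2 = 10.

10


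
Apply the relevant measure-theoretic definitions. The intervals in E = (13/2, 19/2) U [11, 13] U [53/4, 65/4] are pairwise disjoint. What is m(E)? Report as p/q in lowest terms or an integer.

For pairwise disjoint intervals, m(union_i I_i) = sum_i m(I_i),
and m is invariant under swapping open/closed endpoints (single points have measure 0).
So m(E) = sum_i (b_i - a_i).
  I_1 has length 19/2 - 13/2 = 3.
  I_2 has length 13 - 11 = 2.
  I_3 has length 65/4 - 53/4 = 3.
Summing:
  m(E) = 3 + 2 + 3 = 8.

8


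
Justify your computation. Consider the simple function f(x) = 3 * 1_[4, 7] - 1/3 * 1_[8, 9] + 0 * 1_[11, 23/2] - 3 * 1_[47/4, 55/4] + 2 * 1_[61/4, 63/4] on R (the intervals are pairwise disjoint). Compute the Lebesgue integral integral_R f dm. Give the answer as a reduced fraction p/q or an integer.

For a simple function f = sum_i c_i * 1_{A_i} with disjoint A_i,
  integral f dm = sum_i c_i * m(A_i).
Lengths of the A_i:
  m(A_1) = 7 - 4 = 3.
  m(A_2) = 9 - 8 = 1.
  m(A_3) = 23/2 - 11 = 1/2.
  m(A_4) = 55/4 - 47/4 = 2.
  m(A_5) = 63/4 - 61/4 = 1/2.
Contributions c_i * m(A_i):
  (3) * (3) = 9.
  (-1/3) * (1) = -1/3.
  (0) * (1/2) = 0.
  (-3) * (2) = -6.
  (2) * (1/2) = 1.
Total: 9 - 1/3 + 0 - 6 + 1 = 11/3.

11/3


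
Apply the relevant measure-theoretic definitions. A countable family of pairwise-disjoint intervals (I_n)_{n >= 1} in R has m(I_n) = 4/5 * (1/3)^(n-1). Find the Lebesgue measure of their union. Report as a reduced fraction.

By countable additivity of the Lebesgue measure on pairwise disjoint measurable sets,
  m(union_{n >= 1} I_n) = sum_{n >= 1} m(I_n) = sum_{n >= 1} a * r^(n-1),
  with a = 4/5 and r = 1/3.
Since 0 < r = 1/3 < 1, the geometric series converges:
  sum_{n >= 1} a * r^(n-1) = a / (1 - r).
  = 4/5 / (1 - 1/3)
  = 4/5 / (2/3)
  = 6/5.

6/5


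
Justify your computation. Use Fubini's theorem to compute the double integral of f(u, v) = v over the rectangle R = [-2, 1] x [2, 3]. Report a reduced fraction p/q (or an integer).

f(u, v) is a tensor product of a function of u and a function of v, and both factors are bounded continuous (hence Lebesgue integrable) on the rectangle, so Fubini's theorem applies:
  integral_R f d(m x m) = (integral_a1^b1 1 du) * (integral_a2^b2 v dv).
Inner integral in u: integral_{-2}^{1} 1 du = (1^1 - (-2)^1)/1
  = 3.
Inner integral in v: integral_{2}^{3} v dv = (3^2 - 2^2)/2
  = 5/2.
Product: (3) * (5/2) = 15/2.

15/2


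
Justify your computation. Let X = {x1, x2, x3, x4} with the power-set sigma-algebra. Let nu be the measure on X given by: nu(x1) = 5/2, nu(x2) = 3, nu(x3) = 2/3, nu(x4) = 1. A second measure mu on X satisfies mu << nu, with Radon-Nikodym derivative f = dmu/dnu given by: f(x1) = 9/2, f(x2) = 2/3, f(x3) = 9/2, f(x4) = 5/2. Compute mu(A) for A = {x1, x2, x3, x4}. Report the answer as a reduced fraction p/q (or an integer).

By the defining property of the Radon-Nikodym derivative, for every measurable set A,
  mu(A) = integral_A f dnu.
Since nu is a discrete measure concentrated on the atoms of X, the integral over A reduces to the sum
  mu(A) = sum_{x in A} f(x) * nu({x}).
Computing each term:
  x1: f(x1) * nu(x1) = 9/2 * 5/2 = 45/4.
  x2: f(x2) * nu(x2) = 2/3 * 3 = 2.
  x3: f(x3) * nu(x3) = 9/2 * 2/3 = 3.
  x4: f(x4) * nu(x4) = 5/2 * 1 = 5/2.
Summing: mu(A) = 45/4 + 2 + 3 + 5/2 = 75/4.

75/4


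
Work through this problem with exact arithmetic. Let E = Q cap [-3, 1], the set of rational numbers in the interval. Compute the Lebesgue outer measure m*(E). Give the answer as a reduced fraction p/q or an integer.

E = Q cap [-3, 1] is a subset of Q, which is countable. Enumerate Q = {q_1, q_2, ...}; for any eps > 0, cover q_k by the open interval (q_k - eps/2^(k+1), q_k + eps/2^(k+1)), of length eps/2^k. The total cover length is sum_{k>=1} eps/2^k = eps. Hence m*(E) <= m*(Q) <= eps for every eps > 0, and since outer measure is non-negative, m*(E) = 0.

0


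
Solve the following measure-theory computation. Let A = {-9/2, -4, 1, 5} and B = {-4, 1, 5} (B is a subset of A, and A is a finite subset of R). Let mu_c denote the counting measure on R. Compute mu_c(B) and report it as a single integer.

Counting measure assigns mu_c(E) = |E| (number of elements) when E is finite.
B has 3 element(s), so mu_c(B) = 3.

3


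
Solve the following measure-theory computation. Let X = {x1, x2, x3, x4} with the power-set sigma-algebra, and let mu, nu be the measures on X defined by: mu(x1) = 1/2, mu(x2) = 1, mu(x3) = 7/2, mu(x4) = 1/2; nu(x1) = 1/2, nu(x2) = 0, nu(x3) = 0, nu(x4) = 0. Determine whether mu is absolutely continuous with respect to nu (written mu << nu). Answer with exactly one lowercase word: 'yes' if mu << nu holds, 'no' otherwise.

mu << nu means: every nu-null measurable set is also mu-null; equivalently, for every atom x, if nu({x}) = 0 then mu({x}) = 0.
Checking each atom:
  x1: nu = 1/2 > 0 -> no constraint.
  x2: nu = 0, mu = 1 > 0 -> violates mu << nu.
  x3: nu = 0, mu = 7/2 > 0 -> violates mu << nu.
  x4: nu = 0, mu = 1/2 > 0 -> violates mu << nu.
The atom(s) x2, x3, x4 violate the condition (nu = 0 but mu > 0). Therefore mu is NOT absolutely continuous w.r.t. nu.

no


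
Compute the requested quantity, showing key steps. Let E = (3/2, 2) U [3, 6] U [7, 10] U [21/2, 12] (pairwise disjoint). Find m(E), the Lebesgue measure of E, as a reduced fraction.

For pairwise disjoint intervals, m(union_i I_i) = sum_i m(I_i),
and m is invariant under swapping open/closed endpoints (single points have measure 0).
So m(E) = sum_i (b_i - a_i).
  I_1 has length 2 - 3/2 = 1/2.
  I_2 has length 6 - 3 = 3.
  I_3 has length 10 - 7 = 3.
  I_4 has length 12 - 21/2 = 3/2.
Summing:
  m(E) = 1/2 + 3 + 3 + 3/2 = 8.

8


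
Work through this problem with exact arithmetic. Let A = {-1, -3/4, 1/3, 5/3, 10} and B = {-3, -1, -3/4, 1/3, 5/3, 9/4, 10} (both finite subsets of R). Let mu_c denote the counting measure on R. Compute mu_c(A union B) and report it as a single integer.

Counting measure on a finite set equals cardinality. By inclusion-exclusion, |A union B| = |A| + |B| - |A cap B|.
|A| = 5, |B| = 7, |A cap B| = 5.
So mu_c(A union B) = 5 + 7 - 5 = 7.

7


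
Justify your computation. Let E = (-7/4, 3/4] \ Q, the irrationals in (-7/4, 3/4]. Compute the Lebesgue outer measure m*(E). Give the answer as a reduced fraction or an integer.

The interval I = (-7/4, 3/4] has m(I) = 3/4 - (-7/4) = 5/2 (endpoints are measure-zero, so open/closed/half-open agree). Write I = (I cap Q) u (I \ Q). The rationals in I are countable, so m*(I cap Q) = 0 (cover each rational by intervals whose total length is arbitrarily small). By countable subadditivity m*(I) <= m*(I cap Q) + m*(I \ Q), hence m*(I \ Q) >= m(I) = 5/2. The reverse inequality m*(I \ Q) <= m*(I) = 5/2 is trivial since (I \ Q) is a subset of I. Therefore m*(I \ Q) = 5/2.

5/2


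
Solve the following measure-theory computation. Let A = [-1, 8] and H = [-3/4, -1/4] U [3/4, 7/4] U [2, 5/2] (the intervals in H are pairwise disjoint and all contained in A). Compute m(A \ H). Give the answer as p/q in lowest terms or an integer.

The ambient interval has length m(A) = 8 - (-1) = 9.
Since the holes are disjoint and sit inside A, by finite additivity
  m(H) = sum_i (b_i - a_i), and m(A \ H) = m(A) - m(H).
Computing the hole measures:
  m(H_1) = -1/4 - (-3/4) = 1/2.
  m(H_2) = 7/4 - 3/4 = 1.
  m(H_3) = 5/2 - 2 = 1/2.
Summed: m(H) = 1/2 + 1 + 1/2 = 2.
So m(A \ H) = 9 - 2 = 7.

7


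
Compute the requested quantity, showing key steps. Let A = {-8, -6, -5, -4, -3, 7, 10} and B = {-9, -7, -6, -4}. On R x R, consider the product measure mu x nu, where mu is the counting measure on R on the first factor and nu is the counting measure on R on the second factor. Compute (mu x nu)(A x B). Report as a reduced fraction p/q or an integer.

For a measurable rectangle A x B, the product measure satisfies
  (mu x nu)(A x B) = mu(A) * nu(B).
  mu(A) = 7.
  nu(B) = 4.
  (mu x nu)(A x B) = 7 * 4 = 28.

28


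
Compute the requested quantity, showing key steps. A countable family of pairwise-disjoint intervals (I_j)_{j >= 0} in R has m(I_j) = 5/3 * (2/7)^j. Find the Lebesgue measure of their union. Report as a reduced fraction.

By countable additivity of the Lebesgue measure on pairwise disjoint measurable sets,
  m(union_{j >= 0} I_j) = sum_{j >= 0} m(I_j) = sum_{j >= 0} a * r^j,
  with a = 5/3 and r = 2/7.
Since 0 < r = 2/7 < 1, the geometric series converges:
  sum_{j >= 0} a * r^j = a / (1 - r).
  = 5/3 / (1 - 2/7)
  = 5/3 / (5/7)
  = 7/3.

7/3


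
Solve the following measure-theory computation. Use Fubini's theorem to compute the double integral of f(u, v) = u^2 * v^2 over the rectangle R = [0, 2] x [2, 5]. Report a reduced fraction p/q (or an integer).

f(u, v) is a tensor product of a function of u and a function of v, and both factors are bounded continuous (hence Lebesgue integrable) on the rectangle, so Fubini's theorem applies:
  integral_R f d(m x m) = (integral_a1^b1 u^2 du) * (integral_a2^b2 v^2 dv).
Inner integral in u: integral_{0}^{2} u^2 du = (2^3 - 0^3)/3
  = 8/3.
Inner integral in v: integral_{2}^{5} v^2 dv = (5^3 - 2^3)/3
  = 39.
Product: (8/3) * (39) = 104.

104


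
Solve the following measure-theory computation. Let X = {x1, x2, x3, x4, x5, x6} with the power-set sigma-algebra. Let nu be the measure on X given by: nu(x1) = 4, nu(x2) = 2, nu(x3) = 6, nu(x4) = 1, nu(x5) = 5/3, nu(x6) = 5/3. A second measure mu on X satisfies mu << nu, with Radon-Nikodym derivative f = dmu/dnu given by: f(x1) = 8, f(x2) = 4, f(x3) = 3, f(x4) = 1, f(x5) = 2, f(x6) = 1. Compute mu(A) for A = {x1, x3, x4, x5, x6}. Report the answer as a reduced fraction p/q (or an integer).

By the defining property of the Radon-Nikodym derivative, for every measurable set A,
  mu(A) = integral_A f dnu.
Since nu is a discrete measure concentrated on the atoms of X, the integral over A reduces to the sum
  mu(A) = sum_{x in A} f(x) * nu({x}).
Computing each term:
  x1: f(x1) * nu(x1) = 8 * 4 = 32.
  x3: f(x3) * nu(x3) = 3 * 6 = 18.
  x4: f(x4) * nu(x4) = 1 * 1 = 1.
  x5: f(x5) * nu(x5) = 2 * 5/3 = 10/3.
  x6: f(x6) * nu(x6) = 1 * 5/3 = 5/3.
Summing: mu(A) = 32 + 18 + 1 + 10/3 + 5/3 = 56.

56


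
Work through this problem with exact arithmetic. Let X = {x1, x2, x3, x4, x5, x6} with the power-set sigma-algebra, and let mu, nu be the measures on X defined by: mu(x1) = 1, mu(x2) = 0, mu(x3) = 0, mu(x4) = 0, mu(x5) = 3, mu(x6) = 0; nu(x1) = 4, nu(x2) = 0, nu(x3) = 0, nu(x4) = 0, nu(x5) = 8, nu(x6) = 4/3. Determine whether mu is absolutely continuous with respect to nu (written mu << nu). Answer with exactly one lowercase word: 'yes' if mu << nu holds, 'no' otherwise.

mu << nu means: every nu-null measurable set is also mu-null; equivalently, for every atom x, if nu({x}) = 0 then mu({x}) = 0.
Checking each atom:
  x1: nu = 4 > 0 -> no constraint.
  x2: nu = 0, mu = 0 -> consistent with mu << nu.
  x3: nu = 0, mu = 0 -> consistent with mu << nu.
  x4: nu = 0, mu = 0 -> consistent with mu << nu.
  x5: nu = 8 > 0 -> no constraint.
  x6: nu = 4/3 > 0 -> no constraint.
No atom violates the condition. Therefore mu << nu.

yes


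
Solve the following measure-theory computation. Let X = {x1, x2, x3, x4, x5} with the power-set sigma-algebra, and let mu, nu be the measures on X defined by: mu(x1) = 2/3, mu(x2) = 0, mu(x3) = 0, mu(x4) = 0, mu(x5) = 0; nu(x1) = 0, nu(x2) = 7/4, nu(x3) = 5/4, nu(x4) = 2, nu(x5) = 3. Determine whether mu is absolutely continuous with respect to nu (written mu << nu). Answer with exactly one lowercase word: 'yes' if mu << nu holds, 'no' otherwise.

mu << nu means: every nu-null measurable set is also mu-null; equivalently, for every atom x, if nu({x}) = 0 then mu({x}) = 0.
Checking each atom:
  x1: nu = 0, mu = 2/3 > 0 -> violates mu << nu.
  x2: nu = 7/4 > 0 -> no constraint.
  x3: nu = 5/4 > 0 -> no constraint.
  x4: nu = 2 > 0 -> no constraint.
  x5: nu = 3 > 0 -> no constraint.
The atom(s) x1 violate the condition (nu = 0 but mu > 0). Therefore mu is NOT absolutely continuous w.r.t. nu.

no


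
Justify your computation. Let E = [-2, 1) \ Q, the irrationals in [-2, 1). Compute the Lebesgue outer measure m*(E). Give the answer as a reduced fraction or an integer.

The interval I = [-2, 1) has m(I) = 1 - (-2) = 3 (endpoints are measure-zero, so open/closed/half-open agree). Write I = (I cap Q) u (I \ Q). The rationals in I are countable, so m*(I cap Q) = 0 (cover each rational by intervals whose total length is arbitrarily small). By countable subadditivity m*(I) <= m*(I cap Q) + m*(I \ Q), hence m*(I \ Q) >= m(I) = 3. The reverse inequality m*(I \ Q) <= m*(I) = 3 is trivial since (I \ Q) is a subset of I. Therefore m*(I \ Q) = 3.

3
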